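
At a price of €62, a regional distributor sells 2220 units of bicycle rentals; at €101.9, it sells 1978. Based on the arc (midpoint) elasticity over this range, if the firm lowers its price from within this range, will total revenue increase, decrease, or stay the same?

decrease

Arc ε = (-242/39.9)(81.95/2099.0) ≈ -0.237.
|ε| = 0.24 < 1, so demand is inelastic. A price cut therefore reduces total revenue.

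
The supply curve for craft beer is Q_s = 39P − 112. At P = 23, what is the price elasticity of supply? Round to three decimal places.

1.143

At P = 23, Q_s = 785.
dQ_s/dP = 39.
ε_s = (dQ_s/dP)(P/Q_s) = (39)(23/785).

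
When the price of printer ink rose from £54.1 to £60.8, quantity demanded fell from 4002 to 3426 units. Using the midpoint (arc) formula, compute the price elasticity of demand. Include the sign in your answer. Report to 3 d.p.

-1.330

ΔQ = 3426 − 4002 = -576; ΔP = 60.8 − 54.1 = 6.7.
Midpoints: P̄ = 57.45, Q̄ = 3714.0.
ε = (ΔQ/ΔP)(P̄/Q̄) = (-576/6.7)(57.45/3714.0).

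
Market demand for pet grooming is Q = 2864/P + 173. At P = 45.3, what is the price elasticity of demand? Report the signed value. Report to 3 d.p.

At P = 45.3, Q = 236.223.
dQ/dP = −2864/P² = -1.396.
ε = (dQ/dP)(P/Q) = (-1.396)(45.3/236.223).

-0.268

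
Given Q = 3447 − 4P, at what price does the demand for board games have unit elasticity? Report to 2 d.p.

For linear demand Q = a − bP, ε = −bP/(a − bP). |ε| = 1 when bP = a − bP, i.e. P = a/(2b).
P = 3447/(2·4) = 3447/8 = 430.8750.

430.88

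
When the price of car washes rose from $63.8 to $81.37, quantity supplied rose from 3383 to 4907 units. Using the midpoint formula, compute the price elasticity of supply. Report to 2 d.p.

1.52

ΔQ = 4907 − 3383 = 1524; ΔP = 81.37 − 63.8 = 17.57.
Midpoints: P̄ = 72.59, Q̄ = 4145.0.
ε_s = (ΔQ/ΔP)(P̄/Q̄) = (1524/17.57)(72.59/4145.0).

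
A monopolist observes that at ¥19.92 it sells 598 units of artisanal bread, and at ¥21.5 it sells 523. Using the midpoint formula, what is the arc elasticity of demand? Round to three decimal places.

ΔQ = 523 − 598 = -75; ΔP = 21.5 − 19.92 = 1.58.
Midpoints: P̄ = 20.71, Q̄ = 560.5.
ε = (ΔQ/ΔP)(P̄/Q̄) = (-75/1.58)(20.71/560.5).

-1.754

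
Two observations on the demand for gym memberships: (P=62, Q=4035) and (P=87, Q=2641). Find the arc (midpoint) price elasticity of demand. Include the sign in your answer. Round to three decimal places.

ΔQ = 2641 − 4035 = -1394; ΔP = 87 − 62 = 25.
Midpoints: P̄ = 74.50, Q̄ = 3338.0.
ε = (ΔQ/ΔP)(P̄/Q̄) = (-1394/25)(74.50/3338.0).

-1.244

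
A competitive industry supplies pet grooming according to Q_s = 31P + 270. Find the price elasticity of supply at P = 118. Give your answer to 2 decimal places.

0.93

At P = 118, Q_s = 3928.
dQ_s/dP = 31.
ε_s = (dQ_s/dP)(P/Q_s) = (31)(118/3928).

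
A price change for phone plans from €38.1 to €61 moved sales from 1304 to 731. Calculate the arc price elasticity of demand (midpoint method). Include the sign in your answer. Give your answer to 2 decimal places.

ΔQ = 731 − 1304 = -573; ΔP = 61 − 38.1 = 22.9.
Midpoints: P̄ = 49.55, Q̄ = 1017.5.
ε = (ΔQ/ΔP)(P̄/Q̄) = (-573/22.9)(49.55/1017.5).

-1.22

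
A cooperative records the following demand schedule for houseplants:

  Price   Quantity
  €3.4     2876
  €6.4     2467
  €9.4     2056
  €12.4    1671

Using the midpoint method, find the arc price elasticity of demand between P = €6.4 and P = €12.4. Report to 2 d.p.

At P = 6.4, Q = 2467; at P = 12.4, Q = 1671.
ΔQ = -796, ΔP = 6.0. Midpoints: P̄ = 9.40, Q̄ = 2069.0.
ε = (ΔQ/ΔP)(P̄/Q̄) = (-796/6.0)(9.40/2069.0).

-0.60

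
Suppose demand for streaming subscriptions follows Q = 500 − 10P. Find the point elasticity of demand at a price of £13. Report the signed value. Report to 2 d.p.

At P = 13, Q = 370.
dQ/dP = −10.
ε = (dQ/dP)(P/Q) = (-10)(13/370).

-0.35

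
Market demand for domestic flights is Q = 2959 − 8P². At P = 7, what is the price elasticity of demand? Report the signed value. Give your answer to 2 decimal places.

At P = 7, Q = 2567.
dQ/dP = −16P = -112.
ε = (dQ/dP)(P/Q) = (-112)(7/2567).
|ε| < 1, so demand is inelastic at this price.

-0.31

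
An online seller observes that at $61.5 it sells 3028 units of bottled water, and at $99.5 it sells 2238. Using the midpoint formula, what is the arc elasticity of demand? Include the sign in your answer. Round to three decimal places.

ΔQ = 2238 − 3028 = -790; ΔP = 99.5 − 61.5 = 38.
Midpoints: P̄ = 80.50, Q̄ = 2633.0.
ε = (ΔQ/ΔP)(P̄/Q̄) = (-790/38)(80.50/2633.0).

-0.636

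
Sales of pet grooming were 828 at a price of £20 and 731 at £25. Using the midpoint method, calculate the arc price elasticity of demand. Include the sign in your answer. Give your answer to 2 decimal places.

ΔQ = 731 − 828 = -97; ΔP = 25 − 20 = 5.
Midpoints: P̄ = 22.50, Q̄ = 779.5.
ε = (ΔQ/ΔP)(P̄/Q̄) = (-97/5)(22.50/779.5).

-0.56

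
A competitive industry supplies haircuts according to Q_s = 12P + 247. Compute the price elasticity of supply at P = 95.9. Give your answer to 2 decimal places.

0.82

At P = 95.9, Q_s = 1397.80.
dQ_s/dP = 12.
ε_s = (dQ_s/dP)(P/Q_s) = (12)(95.9/1397.80).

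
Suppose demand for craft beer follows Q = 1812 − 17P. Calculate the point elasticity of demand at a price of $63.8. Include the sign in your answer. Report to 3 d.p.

At P = 63.8, Q = 727.400.
dQ/dP = −17.
ε = (dQ/dP)(P/Q) = (-17)(63.8/727.400).

-1.491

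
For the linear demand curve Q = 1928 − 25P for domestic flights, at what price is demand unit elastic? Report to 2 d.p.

38.56

For linear demand Q = a − bP, ε = −bP/(a − bP). |ε| = 1 when bP = a − bP, i.e. P = a/(2b).
P = 1928/(2·25) = 1928/50 = 38.5600.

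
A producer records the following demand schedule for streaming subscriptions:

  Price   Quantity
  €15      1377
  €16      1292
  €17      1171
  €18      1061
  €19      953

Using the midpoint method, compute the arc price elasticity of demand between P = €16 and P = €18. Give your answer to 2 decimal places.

At P = 16, Q = 1292; at P = 18, Q = 1061.
ΔQ = -231, ΔP = 2. Midpoints: P̄ = 17.00, Q̄ = 1176.5.
ε = (ΔQ/ΔP)(P̄/Q̄) = (-231/2)(17.00/1176.5).

-1.67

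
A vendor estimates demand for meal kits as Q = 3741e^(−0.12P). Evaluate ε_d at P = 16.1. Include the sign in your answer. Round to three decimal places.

-1.932

At P = 16.1, Q = 541.914.
dQ/dP = −0.12·3741e^(−0.12P) = −0.12Q = -65.030.
ε = (dQ/dP)(P/Q) = (-65.030)(16.1/541.914).
|ε| > 1, so demand is elastic at this price.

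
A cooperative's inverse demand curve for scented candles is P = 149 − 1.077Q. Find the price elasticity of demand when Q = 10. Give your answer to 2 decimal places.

-12.83

At Q = 10, P = 149 − 1.077(10) = 138.23.
dP/dQ = −1.077, so dQ/dP = 1/(−1.077) = -0.929.
ε = (dQ/dP)(P/Q) = (-0.929)(138.23/10).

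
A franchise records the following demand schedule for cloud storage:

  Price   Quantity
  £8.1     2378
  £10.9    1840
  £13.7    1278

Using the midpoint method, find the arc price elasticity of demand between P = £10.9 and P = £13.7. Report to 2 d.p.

At P = 10.9, Q = 1840; at P = 13.7, Q = 1278.
ΔQ = -562, ΔP = 2.8. Midpoints: P̄ = 12.30, Q̄ = 1559.0.
ε = (ΔQ/ΔP)(P̄/Q̄) = (-562/2.8)(12.30/1559.0).

-1.58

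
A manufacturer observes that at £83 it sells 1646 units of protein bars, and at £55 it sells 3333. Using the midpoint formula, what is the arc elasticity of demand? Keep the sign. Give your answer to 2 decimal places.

-1.67

ΔQ = 3333 − 1646 = 1687; ΔP = 55 − 83 = -28.
Midpoints: P̄ = 69.00, Q̄ = 2489.5.
ε = (ΔQ/ΔP)(P̄/Q̄) = (1687/-28)(69.00/2489.5).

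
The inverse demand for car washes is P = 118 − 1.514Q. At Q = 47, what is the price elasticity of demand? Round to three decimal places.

-0.658

At Q = 47, P = 118 − 1.514(47) = 46.84.
dP/dQ = −1.514, so dQ/dP = 1/(−1.514) = -0.661.
ε = (dQ/dP)(P/Q) = (-0.661)(46.84/47).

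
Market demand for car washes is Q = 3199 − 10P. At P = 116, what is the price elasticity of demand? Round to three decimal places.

At P = 116, Q = 2039.
dQ/dP = −10.
ε = (dQ/dP)(P/Q) = (-10)(116/2039).
|ε| < 1, so demand is inelastic at this price.

-0.569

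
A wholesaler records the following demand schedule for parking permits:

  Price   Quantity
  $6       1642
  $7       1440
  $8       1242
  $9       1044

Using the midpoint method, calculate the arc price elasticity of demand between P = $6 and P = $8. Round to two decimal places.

-0.97

At P = 6, Q = 1642; at P = 8, Q = 1242.
ΔQ = -400, ΔP = 2. Midpoints: P̄ = 7.00, Q̄ = 1442.0.
ε = (ΔQ/ΔP)(P̄/Q̄) = (-400/2)(7.00/1442.0).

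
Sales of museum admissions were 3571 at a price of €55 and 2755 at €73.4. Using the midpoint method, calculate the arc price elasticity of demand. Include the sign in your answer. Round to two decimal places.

ΔQ = 2755 − 3571 = -816; ΔP = 73.4 − 55 = 18.4.
Midpoints: P̄ = 64.20, Q̄ = 3163.0.
ε = (ΔQ/ΔP)(P̄/Q̄) = (-816/18.4)(64.20/3163.0).

-0.90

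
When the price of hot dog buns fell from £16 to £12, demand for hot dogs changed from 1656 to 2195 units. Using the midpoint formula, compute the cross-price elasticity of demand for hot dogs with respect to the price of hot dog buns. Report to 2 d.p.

ΔQ_x = 2195 − 1656 = 539; ΔP_y = 12 − 16 = -4.
Midpoints: P̄_y = 14.00, Q̄_x = 1925.5.
ε_xy = (ΔQ_x/ΔP_y)(P̄_y/Q̄_x) = (539/-4)(14.00/1925.5).
ε_xy < 0, so the goods are complements.

-0.98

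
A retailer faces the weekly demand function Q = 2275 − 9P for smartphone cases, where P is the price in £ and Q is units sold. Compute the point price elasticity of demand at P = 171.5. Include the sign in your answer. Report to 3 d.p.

At P = 171.5, Q = 731.500.
dQ/dP = −9.
ε = (dQ/dP)(P/Q) = (-9)(171.5/731.500).

-2.110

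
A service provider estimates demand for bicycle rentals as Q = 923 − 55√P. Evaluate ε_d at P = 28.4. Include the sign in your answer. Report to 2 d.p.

-0.23

At P = 28.4, Q = 629.896.
dQ/dP = −55/(2√P) = -5.160.
ε = (dQ/dP)(P/Q) = (-5.160)(28.4/629.896).
|ε| < 1, so demand is inelastic at this price.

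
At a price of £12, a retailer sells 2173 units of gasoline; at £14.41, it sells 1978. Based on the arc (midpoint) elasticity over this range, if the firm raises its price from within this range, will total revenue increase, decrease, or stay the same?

increase

Arc ε = (-195/2.41)(13.21/2075.5) ≈ -0.515.
|ε| = 0.51 < 1, so demand is inelastic. A price rise therefore raises total revenue.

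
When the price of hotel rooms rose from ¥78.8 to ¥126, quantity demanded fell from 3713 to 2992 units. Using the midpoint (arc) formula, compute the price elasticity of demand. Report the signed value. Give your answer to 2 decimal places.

ΔQ = 2992 − 3713 = -721; ΔP = 126 − 78.8 = 47.2.
Midpoints: P̄ = 102.40, Q̄ = 3352.5.
ε = (ΔQ/ΔP)(P̄/Q̄) = (-721/47.2)(102.40/3352.5).

-0.47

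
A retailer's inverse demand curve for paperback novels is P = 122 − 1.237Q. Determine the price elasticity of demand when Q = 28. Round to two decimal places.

At Q = 28, P = 122 − 1.237(28) = 87.36.
dP/dQ = −1.237, so dQ/dP = 1/(−1.237) = -0.808.
ε = (dQ/dP)(P/Q) = (-0.808)(87.36/28).

-2.52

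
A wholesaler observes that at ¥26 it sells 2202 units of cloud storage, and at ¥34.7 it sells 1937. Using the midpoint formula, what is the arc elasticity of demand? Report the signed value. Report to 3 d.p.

ΔQ = 1937 − 2202 = -265; ΔP = 34.7 − 26 = 8.7.
Midpoints: P̄ = 30.35, Q̄ = 2069.5.
ε = (ΔQ/ΔP)(P̄/Q̄) = (-265/8.7)(30.35/2069.5).

-0.447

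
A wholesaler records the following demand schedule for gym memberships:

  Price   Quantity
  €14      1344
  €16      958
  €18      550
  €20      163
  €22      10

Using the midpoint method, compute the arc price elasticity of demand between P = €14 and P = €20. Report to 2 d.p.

At P = 14, Q = 1344; at P = 20, Q = 163.
ΔQ = -1181, ΔP = 6. Midpoints: P̄ = 17.00, Q̄ = 753.5.
ε = (ΔQ/ΔP)(P̄/Q̄) = (-1181/6)(17.00/753.5).

-4.44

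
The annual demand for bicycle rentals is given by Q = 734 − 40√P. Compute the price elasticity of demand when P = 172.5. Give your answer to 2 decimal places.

At P = 172.5, Q = 208.643.
dQ/dP = −40/(2√P) = -1.523.
ε = (dQ/dP)(P/Q) = (-1.523)(172.5/208.643).
|ε| > 1, so demand is elastic at this price.

-1.26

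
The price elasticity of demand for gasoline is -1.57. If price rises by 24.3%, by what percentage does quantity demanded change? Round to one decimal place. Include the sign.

-38.2%

%ΔQ ≈ ε × %ΔP = (-1.57)(24.3%) = -38.15%.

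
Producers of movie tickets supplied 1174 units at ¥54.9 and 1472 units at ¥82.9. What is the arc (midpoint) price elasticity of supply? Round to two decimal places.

0.55

ΔQ = 1472 − 1174 = 298; ΔP = 82.9 − 54.9 = 28.0.
Midpoints: P̄ = 68.90, Q̄ = 1323.0.
ε_s = (ΔQ/ΔP)(P̄/Q̄) = (298/28.0)(68.90/1323.0).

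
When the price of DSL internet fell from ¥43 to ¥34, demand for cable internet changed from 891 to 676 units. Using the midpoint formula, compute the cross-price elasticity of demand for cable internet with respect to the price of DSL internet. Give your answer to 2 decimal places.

1.17

ΔQ_x = 676 − 891 = -215; ΔP_y = 34 − 43 = -9.
Midpoints: P̄_y = 38.50, Q̄_x = 783.5.
ε_xy = (ΔQ_x/ΔP_y)(P̄_y/Q̄_x) = (-215/-9)(38.50/783.5).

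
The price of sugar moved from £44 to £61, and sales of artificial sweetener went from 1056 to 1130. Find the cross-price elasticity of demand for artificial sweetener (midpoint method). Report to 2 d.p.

0.21

ΔQ_x = 1130 − 1056 = 74; ΔP_y = 61 − 44 = 17.
Midpoints: P̄_y = 52.50, Q̄_x = 1093.0.
ε_xy = (ΔQ_x/ΔP_y)(P̄_y/Q̄_x) = (74/17)(52.50/1093.0).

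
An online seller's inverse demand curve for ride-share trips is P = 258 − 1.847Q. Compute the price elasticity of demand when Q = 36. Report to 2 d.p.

-2.88

At Q = 36, P = 258 − 1.847(36) = 191.51.
dP/dQ = −1.847, so dQ/dP = 1/(−1.847) = -0.541.
ε = (dQ/dP)(P/Q) = (-0.541)(191.51/36).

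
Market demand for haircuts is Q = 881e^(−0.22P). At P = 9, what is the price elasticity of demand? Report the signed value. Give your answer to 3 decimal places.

-1.980

At P = 9, Q = 121.639.
dQ/dP = −0.22·881e^(−0.22P) = −0.22Q = -26.761.
ε = (dQ/dP)(P/Q) = (-26.761)(9/121.639).
|ε| > 1, so demand is elastic at this price.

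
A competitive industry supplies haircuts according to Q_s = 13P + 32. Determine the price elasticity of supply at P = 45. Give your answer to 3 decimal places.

0.948

At P = 45, Q_s = 617.
dQ_s/dP = 13.
ε_s = (dQ_s/dP)(P/Q_s) = (13)(45/617).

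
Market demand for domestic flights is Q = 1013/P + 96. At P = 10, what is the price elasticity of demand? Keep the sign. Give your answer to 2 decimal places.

-0.51

At P = 10, Q = 197.300.
dQ/dP = −1013/P² = -10.130.
ε = (dQ/dP)(P/Q) = (-10.130)(10/197.300).
|ε| < 1, so demand is inelastic at this price.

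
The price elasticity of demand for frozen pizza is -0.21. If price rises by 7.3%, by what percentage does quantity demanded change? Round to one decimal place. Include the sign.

%ΔQ ≈ ε × %ΔP = (-0.21)(7.3%) = -1.53%.

-1.5%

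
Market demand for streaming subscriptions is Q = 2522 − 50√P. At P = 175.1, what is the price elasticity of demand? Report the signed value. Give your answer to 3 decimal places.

-0.178

At P = 175.1, Q = 1860.373.
dQ/dP = −50/(2√P) = -1.889.
ε = (dQ/dP)(P/Q) = (-1.889)(175.1/1860.373).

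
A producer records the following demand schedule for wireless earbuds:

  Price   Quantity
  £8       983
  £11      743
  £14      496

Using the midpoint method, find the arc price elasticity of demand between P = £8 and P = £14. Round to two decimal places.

-1.21

At P = 8, Q = 983; at P = 14, Q = 496.
ΔQ = -487, ΔP = 6. Midpoints: P̄ = 11.00, Q̄ = 739.5.
ε = (ΔQ/ΔP)(P̄/Q̄) = (-487/6)(11.00/739.5).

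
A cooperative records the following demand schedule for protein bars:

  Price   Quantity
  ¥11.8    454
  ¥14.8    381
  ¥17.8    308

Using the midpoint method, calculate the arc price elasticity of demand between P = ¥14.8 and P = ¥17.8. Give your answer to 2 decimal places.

-1.15

At P = 14.8, Q = 381; at P = 17.8, Q = 308.
ΔQ = -73, ΔP = 3.0. Midpoints: P̄ = 16.30, Q̄ = 344.5.
ε = (ΔQ/ΔP)(P̄/Q̄) = (-73/3.0)(16.30/344.5).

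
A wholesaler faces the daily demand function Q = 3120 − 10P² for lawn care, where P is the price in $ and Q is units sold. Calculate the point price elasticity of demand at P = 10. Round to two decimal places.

-0.94

At P = 10, Q = 2120.
dQ/dP = −20P = -200.
ε = (dQ/dP)(P/Q) = (-200)(10/2120).
|ε| < 1, so demand is inelastic at this price.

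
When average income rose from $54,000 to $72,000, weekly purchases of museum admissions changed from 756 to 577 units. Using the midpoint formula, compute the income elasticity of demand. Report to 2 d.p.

-0.94

ΔQ = -179, ΔI = 18000. Midpoints: Ī = 63,000, Q̄ = 666.5.
ε_I = (ΔQ/ΔI)(Ī/Q̄) = (-179/18000)(63000/666.5).
ε_I < 0, so the good is inferior.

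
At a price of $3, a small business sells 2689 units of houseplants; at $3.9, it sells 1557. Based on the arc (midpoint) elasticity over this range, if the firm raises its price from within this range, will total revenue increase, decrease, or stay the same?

decrease

Arc ε = (-1132/0.9)(3.45/2123.0) ≈ -2.044.
|ε| = 2.04 > 1, so demand is elastic. A price rise therefore reduces total revenue.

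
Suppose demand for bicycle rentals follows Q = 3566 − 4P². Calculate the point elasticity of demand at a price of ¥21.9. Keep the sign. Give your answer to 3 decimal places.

At P = 21.9, Q = 1647.560.
dQ/dP = −8P = -175.200.
ε = (dQ/dP)(P/Q) = (-175.200)(21.9/1647.560).

-2.329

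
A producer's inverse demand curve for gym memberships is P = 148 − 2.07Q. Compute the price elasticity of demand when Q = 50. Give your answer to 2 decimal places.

At Q = 50, P = 148 − 2.07(50) = 44.50.
dP/dQ = −2.07, so dQ/dP = 1/(−2.07) = -0.483.
ε = (dQ/dP)(P/Q) = (-0.483)(44.50/50).

-0.43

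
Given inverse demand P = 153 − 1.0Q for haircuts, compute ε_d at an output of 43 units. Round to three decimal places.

At Q = 43, P = 153 − 1.0(43) = 110.00.
dP/dQ = −1.0, so dQ/dP = 1/(−1.0) = -1.000.
ε = (dQ/dP)(P/Q) = (-1.000)(110.00/43).

-2.558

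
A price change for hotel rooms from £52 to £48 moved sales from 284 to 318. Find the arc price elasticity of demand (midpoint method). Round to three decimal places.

ΔQ = 318 − 284 = 34; ΔP = 48 − 52 = -4.
Midpoints: P̄ = 50.00, Q̄ = 301.0.
ε = (ΔQ/ΔP)(P̄/Q̄) = (34/-4)(50.00/301.0).

-1.412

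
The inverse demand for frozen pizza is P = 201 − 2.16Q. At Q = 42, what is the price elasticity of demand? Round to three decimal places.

At Q = 42, P = 201 − 2.16(42) = 110.28.
dP/dQ = −2.16, so dQ/dP = 1/(−2.16) = -0.463.
ε = (dQ/dP)(P/Q) = (-0.463)(110.28/42).

-1.216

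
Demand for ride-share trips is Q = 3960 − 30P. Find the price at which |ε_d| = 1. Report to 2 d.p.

For linear demand Q = a − bP, ε = −bP/(a − bP). |ε| = 1 when bP = a − bP, i.e. P = a/(2b).
P = 3960/(2·30) = 3960/60 = 66.0000.

66.00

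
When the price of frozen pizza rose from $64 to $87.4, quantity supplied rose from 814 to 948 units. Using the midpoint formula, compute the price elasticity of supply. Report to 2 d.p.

ΔQ = 948 − 814 = 134; ΔP = 87.4 − 64 = 23.4.
Midpoints: P̄ = 75.70, Q̄ = 881.0.
ε_s = (ΔQ/ΔP)(P̄/Q̄) = (134/23.4)(75.70/881.0).

0.49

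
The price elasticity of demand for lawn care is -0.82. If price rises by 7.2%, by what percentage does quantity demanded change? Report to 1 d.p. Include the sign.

%ΔQ ≈ ε × %ΔP = (-0.82)(7.2%) = -5.90%.

-5.9%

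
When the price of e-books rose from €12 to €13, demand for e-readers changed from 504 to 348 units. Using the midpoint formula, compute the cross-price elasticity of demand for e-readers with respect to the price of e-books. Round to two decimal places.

ΔQ_x = 348 − 504 = -156; ΔP_y = 13 − 12 = 1.
Midpoints: P̄_y = 12.50, Q̄_x = 426.0.
ε_xy = (ΔQ_x/ΔP_y)(P̄_y/Q̄_x) = (-156/1)(12.50/426.0).
ε_xy < 0, so the goods are complements.

-4.58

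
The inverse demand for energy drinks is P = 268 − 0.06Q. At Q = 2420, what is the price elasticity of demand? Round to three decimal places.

-0.846

At Q = 2420, P = 268 − 0.06(2420) = 122.80.
dP/dQ = −0.06, so dQ/dP = 1/(−0.06) = -16.667.
ε = (dQ/dP)(P/Q) = (-16.667)(122.80/2420).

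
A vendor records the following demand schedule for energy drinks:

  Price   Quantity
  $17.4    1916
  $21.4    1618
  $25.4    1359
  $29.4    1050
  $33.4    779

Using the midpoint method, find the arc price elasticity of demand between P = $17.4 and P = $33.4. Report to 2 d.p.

-1.34

At P = 17.4, Q = 1916; at P = 33.4, Q = 779.
ΔQ = -1137, ΔP = 16.0. Midpoints: P̄ = 25.40, Q̄ = 1347.5.
ε = (ΔQ/ΔP)(P̄/Q̄) = (-1137/16.0)(25.40/1347.5).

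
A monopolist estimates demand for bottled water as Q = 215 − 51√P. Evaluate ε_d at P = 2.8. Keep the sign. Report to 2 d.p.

At P = 2.8, Q = 129.661.
dQ/dP = −51/(2√P) = -15.239.
ε = (dQ/dP)(P/Q) = (-15.239)(2.8/129.661).

-0.33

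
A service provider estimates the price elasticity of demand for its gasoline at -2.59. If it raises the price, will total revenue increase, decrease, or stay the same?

decrease

|ε| = 2.59 > 1, so demand is elastic. A price rise therefore reduces total revenue.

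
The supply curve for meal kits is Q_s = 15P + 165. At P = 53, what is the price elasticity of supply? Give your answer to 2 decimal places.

0.83

At P = 53, Q_s = 960.
dQ_s/dP = 15.
ε_s = (dQ_s/dP)(P/Q_s) = (15)(53/960).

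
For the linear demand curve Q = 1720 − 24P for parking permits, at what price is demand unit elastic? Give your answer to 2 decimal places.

For linear demand Q = a − bP, ε = −bP/(a − bP). |ε| = 1 when bP = a − bP, i.e. P = a/(2b).
P = 1720/(2·24) = 1720/48 = 35.8333.

35.83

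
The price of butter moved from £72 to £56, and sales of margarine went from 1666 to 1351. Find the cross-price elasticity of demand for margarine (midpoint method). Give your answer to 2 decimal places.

0.84

ΔQ_x = 1351 − 1666 = -315; ΔP_y = 56 − 72 = -16.
Midpoints: P̄_y = 64.00, Q̄_x = 1508.5.
ε_xy = (ΔQ_x/ΔP_y)(P̄_y/Q̄_x) = (-315/-16)(64.00/1508.5).
ε_xy > 0, so the goods are substitutes.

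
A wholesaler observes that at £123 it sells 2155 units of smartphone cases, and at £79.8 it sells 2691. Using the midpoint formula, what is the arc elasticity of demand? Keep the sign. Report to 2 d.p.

-0.52

ΔQ = 2691 − 2155 = 536; ΔP = 79.8 − 123 = -43.2.
Midpoints: P̄ = 101.40, Q̄ = 2423.0.
ε = (ΔQ/ΔP)(P̄/Q̄) = (536/-43.2)(101.40/2423.0).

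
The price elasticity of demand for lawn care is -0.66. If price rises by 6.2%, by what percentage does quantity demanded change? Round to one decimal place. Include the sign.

-4.1%

%ΔQ ≈ ε × %ΔP = (-0.66)(6.2%) = -4.09%.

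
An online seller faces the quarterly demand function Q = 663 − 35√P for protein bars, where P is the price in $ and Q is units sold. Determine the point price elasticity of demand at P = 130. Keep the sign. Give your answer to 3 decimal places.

-0.756

At P = 130, Q = 263.939.
dQ/dP = −35/(2√P) = -1.535.
ε = (dQ/dP)(P/Q) = (-1.535)(130/263.939).
|ε| < 1, so demand is inelastic at this price.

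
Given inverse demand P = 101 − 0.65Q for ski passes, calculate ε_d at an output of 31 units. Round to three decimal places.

At Q = 31, P = 101 − 0.65(31) = 80.85.
dP/dQ = −0.65, so dQ/dP = 1/(−0.65) = -1.538.
ε = (dQ/dP)(P/Q) = (-1.538)(80.85/31).

-4.012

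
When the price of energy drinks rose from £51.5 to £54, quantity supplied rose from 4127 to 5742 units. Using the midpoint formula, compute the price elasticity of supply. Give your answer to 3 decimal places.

6.906

ΔQ = 5742 − 4127 = 1615; ΔP = 54 − 51.5 = 2.5.
Midpoints: P̄ = 52.75, Q̄ = 4934.5.
ε_s = (ΔQ/ΔP)(P̄/Q̄) = (1615/2.5)(52.75/4934.5).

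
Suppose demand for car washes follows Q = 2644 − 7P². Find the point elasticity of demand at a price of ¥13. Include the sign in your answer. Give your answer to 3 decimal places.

-1.619

At P = 13, Q = 1461.
dQ/dP = −14P = -182.
ε = (dQ/dP)(P/Q) = (-182)(13/1461).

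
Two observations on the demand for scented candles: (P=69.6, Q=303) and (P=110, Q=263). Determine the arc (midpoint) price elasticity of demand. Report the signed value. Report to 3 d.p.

ΔQ = 263 − 303 = -40; ΔP = 110 − 69.6 = 40.4.
Midpoints: P̄ = 89.80, Q̄ = 283.0.
ε = (ΔQ/ΔP)(P̄/Q̄) = (-40/40.4)(89.80/283.0).

-0.314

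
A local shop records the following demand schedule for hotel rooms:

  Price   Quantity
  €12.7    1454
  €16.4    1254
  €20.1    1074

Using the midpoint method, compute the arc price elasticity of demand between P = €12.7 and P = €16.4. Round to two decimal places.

-0.58

At P = 12.7, Q = 1454; at P = 16.4, Q = 1254.
ΔQ = -200, ΔP = 3.7. Midpoints: P̄ = 14.55, Q̄ = 1354.0.
ε = (ΔQ/ΔP)(P̄/Q̄) = (-200/3.7)(14.55/1354.0).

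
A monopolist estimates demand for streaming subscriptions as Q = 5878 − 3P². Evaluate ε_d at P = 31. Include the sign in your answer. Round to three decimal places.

At P = 31, Q = 2995.
dQ/dP = −6P = -186.
ε = (dQ/dP)(P/Q) = (-186)(31/2995).

-1.925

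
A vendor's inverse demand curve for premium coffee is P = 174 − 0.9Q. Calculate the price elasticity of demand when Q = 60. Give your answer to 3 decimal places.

-2.222

At Q = 60, P = 174 − 0.9(60) = 120.00.
dP/dQ = −0.9, so dQ/dP = 1/(−0.9) = -1.111.
ε = (dQ/dP)(P/Q) = (-1.111)(120.00/60).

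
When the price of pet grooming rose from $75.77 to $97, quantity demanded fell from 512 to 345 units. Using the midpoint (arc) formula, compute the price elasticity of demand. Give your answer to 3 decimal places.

-1.586

ΔQ = 345 − 512 = -167; ΔP = 97 − 75.77 = 21.23.
Midpoints: P̄ = 86.38, Q̄ = 428.5.
ε = (ΔQ/ΔP)(P̄/Q̄) = (-167/21.23)(86.38/428.5).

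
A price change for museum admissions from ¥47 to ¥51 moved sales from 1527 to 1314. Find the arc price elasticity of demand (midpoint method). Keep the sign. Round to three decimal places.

-1.837

ΔQ = 1314 − 1527 = -213; ΔP = 51 − 47 = 4.
Midpoints: P̄ = 49.00, Q̄ = 1420.5.
ε = (ΔQ/ΔP)(P̄/Q̄) = (-213/4)(49.00/1420.5).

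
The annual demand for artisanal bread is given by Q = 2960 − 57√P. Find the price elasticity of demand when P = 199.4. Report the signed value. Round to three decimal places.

At P = 199.4, Q = 2155.108.
dQ/dP = −57/(2√P) = -2.018.
ε = (dQ/dP)(P/Q) = (-2.018)(199.4/2155.108).
|ε| < 1, so demand is inelastic at this price.

-0.187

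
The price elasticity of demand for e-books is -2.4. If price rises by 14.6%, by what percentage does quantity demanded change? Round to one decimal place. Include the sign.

-35.0%

%ΔQ ≈ ε × %ΔP = (-2.4)(14.6%) = -35.04%.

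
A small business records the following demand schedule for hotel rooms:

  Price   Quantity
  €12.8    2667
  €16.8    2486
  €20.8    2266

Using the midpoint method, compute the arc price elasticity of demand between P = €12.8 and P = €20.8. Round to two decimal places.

At P = 12.8, Q = 2667; at P = 20.8, Q = 2266.
ΔQ = -401, ΔP = 8.0. Midpoints: P̄ = 16.80, Q̄ = 2466.5.
ε = (ΔQ/ΔP)(P̄/Q̄) = (-401/8.0)(16.80/2466.5).

-0.34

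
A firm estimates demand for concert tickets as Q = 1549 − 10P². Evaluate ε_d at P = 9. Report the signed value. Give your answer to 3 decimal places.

At P = 9, Q = 739.
dQ/dP = −20P = -180.
ε = (dQ/dP)(P/Q) = (-180)(9/739).

-2.192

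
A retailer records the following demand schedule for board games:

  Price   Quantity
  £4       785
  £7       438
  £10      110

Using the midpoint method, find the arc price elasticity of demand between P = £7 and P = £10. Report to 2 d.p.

At P = 7, Q = 438; at P = 10, Q = 110.
ΔQ = -328, ΔP = 3. Midpoints: P̄ = 8.50, Q̄ = 274.0.
ε = (ΔQ/ΔP)(P̄/Q̄) = (-328/3)(8.50/274.0).

-3.39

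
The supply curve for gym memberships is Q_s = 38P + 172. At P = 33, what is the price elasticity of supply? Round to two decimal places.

0.88

At P = 33, Q_s = 1426.
dQ_s/dP = 38.
ε_s = (dQ_s/dP)(P/Q_s) = (38)(33/1426).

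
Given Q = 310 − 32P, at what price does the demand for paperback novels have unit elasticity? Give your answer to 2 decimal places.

For linear demand Q = a − bP, ε = −bP/(a − bP). |ε| = 1 when bP = a − bP, i.e. P = a/(2b).
P = 310/(2·32) = 310/64 = 4.8438.

4.84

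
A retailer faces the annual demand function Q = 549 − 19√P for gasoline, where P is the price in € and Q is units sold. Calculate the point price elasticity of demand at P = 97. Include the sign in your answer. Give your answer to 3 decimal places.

At P = 97, Q = 361.872.
dQ/dP = −19/(2√P) = -0.965.
ε = (dQ/dP)(P/Q) = (-0.965)(97/361.872).
|ε| < 1, so demand is inelastic at this price.

-0.259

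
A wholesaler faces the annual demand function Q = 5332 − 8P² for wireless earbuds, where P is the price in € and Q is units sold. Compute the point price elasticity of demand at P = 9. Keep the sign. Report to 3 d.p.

At P = 9, Q = 4684.
dQ/dP = −16P = -144.
ε = (dQ/dP)(P/Q) = (-144)(9/4684).
|ε| < 1, so demand is inelastic at this price.

-0.277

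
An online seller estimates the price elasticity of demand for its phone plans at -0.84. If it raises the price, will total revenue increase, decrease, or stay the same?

|ε| = 0.84 < 1, so demand is inelastic. A price rise therefore raises total revenue.

increase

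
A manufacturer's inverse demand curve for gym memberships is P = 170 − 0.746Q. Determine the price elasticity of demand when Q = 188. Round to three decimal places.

At Q = 188, P = 170 − 0.746(188) = 29.75.
dP/dQ = −0.746, so dQ/dP = 1/(−0.746) = -1.340.
ε = (dQ/dP)(P/Q) = (-1.340)(29.75/188).

-0.212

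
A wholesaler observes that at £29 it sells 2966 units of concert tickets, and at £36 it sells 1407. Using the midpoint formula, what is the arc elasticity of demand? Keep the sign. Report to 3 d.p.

-3.310

ΔQ = 1407 − 2966 = -1559; ΔP = 36 − 29 = 7.
Midpoints: P̄ = 32.50, Q̄ = 2186.5.
ε = (ΔQ/ΔP)(P̄/Q̄) = (-1559/7)(32.50/2186.5).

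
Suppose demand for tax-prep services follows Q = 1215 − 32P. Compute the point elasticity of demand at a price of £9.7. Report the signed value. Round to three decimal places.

-0.343

At P = 9.7, Q = 904.600.
dQ/dP = −32.
ε = (dQ/dP)(P/Q) = (-32)(9.7/904.600).
|ε| < 1, so demand is inelastic at this price.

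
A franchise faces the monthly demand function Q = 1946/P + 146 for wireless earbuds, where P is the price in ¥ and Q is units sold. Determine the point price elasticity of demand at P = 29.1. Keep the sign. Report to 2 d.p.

At P = 29.1, Q = 212.873.
dQ/dP = −1946/P² = -2.298.
ε = (dQ/dP)(P/Q) = (-2.298)(29.1/212.873).
|ε| < 1, so demand is inelastic at this price.

-0.31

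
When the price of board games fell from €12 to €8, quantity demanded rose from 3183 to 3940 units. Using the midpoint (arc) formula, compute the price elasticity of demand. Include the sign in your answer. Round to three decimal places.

ΔQ = 3940 − 3183 = 757; ΔP = 8 − 12 = -4.
Midpoints: P̄ = 10.00, Q̄ = 3561.5.
ε = (ΔQ/ΔP)(P̄/Q̄) = (757/-4)(10.00/3561.5).

-0.531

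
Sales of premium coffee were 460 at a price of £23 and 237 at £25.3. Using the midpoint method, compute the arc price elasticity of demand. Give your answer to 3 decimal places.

ΔQ = 237 − 460 = -223; ΔP = 25.3 − 23 = 2.3.
Midpoints: P̄ = 24.15, Q̄ = 348.5.
ε = (ΔQ/ΔP)(P̄/Q̄) = (-223/2.3)(24.15/348.5).

-6.719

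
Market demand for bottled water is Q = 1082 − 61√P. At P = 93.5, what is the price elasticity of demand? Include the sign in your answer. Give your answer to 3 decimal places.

At P = 93.5, Q = 492.158.
dQ/dP = −61/(2√P) = -3.154.
ε = (dQ/dP)(P/Q) = (-3.154)(93.5/492.158).

-0.599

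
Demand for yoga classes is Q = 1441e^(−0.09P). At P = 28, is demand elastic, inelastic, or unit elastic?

elastic

Q = 115.942, dQ/dP = -10.435.
ε = (dQ/dP)(P/Q) ≈ -2.520.
|ε| = 2.52 > 1.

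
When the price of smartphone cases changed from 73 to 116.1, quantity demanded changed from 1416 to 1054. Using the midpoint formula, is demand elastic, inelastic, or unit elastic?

inelastic

Arc ε ≈ -0.643.
|ε| = 0.64 < 1.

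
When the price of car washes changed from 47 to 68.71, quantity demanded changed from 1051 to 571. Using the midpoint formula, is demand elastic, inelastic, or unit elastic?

elastic

Arc ε ≈ -1.577.
|ε| = 1.58 > 1.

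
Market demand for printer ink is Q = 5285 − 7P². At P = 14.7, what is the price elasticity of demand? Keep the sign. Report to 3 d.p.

-0.802

At P = 14.7, Q = 3772.370.
dQ/dP = −14P = -205.800.
ε = (dQ/dP)(P/Q) = (-205.800)(14.7/3772.370).
|ε| < 1, so demand is inelastic at this price.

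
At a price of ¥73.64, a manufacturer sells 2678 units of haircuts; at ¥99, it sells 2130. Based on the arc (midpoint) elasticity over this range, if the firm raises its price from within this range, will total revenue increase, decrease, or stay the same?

Arc ε = (-548/25.36)(86.32/2404.0) ≈ -0.776.
|ε| = 0.78 < 1, so demand is inelastic. A price rise therefore raises total revenue.

increase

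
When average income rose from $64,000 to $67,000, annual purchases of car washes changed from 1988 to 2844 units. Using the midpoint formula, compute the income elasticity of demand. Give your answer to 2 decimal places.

7.74

ΔQ = 856, ΔI = 3000. Midpoints: Ī = 65,500, Q̄ = 2416.0.
ε_I = (ΔQ/ΔI)(Ī/Q̄) = (856/3000)(65500/2416.0).
ε_I > 0, so the good is normal.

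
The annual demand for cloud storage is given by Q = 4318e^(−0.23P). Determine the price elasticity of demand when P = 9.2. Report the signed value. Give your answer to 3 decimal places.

-2.116

At P = 9.2, Q = 520.374.
dQ/dP = −0.23·4318e^(−0.23P) = −0.23Q = -119.686.
ε = (dQ/dP)(P/Q) = (-119.686)(9.2/520.374).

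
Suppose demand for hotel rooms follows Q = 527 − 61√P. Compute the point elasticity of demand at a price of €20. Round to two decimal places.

At P = 20, Q = 254.200.
dQ/dP = −61/(2√P) = -6.820.
ε = (dQ/dP)(P/Q) = (-6.820)(20/254.200).

-0.54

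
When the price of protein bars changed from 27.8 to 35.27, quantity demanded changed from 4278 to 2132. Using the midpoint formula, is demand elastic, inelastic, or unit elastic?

Arc ε ≈ -2.827.
|ε| = 2.83 > 1.

elastic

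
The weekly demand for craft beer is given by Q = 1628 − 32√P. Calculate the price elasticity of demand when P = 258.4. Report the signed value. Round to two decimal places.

-0.23

At P = 258.4, Q = 1113.606.
dQ/dP = −32/(2√P) = -0.995.
ε = (dQ/dP)(P/Q) = (-0.995)(258.4/1113.606).
|ε| < 1, so demand is inelastic at this price.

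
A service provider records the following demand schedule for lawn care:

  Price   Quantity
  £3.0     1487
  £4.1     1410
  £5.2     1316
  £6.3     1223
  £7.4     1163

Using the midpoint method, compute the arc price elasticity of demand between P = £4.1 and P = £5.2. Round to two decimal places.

-0.29

At P = 4.1, Q = 1410; at P = 5.2, Q = 1316.
ΔQ = -94, ΔP = 1.1. Midpoints: P̄ = 4.65, Q̄ = 1363.0.
ε = (ΔQ/ΔP)(P̄/Q̄) = (-94/1.1)(4.65/1363.0).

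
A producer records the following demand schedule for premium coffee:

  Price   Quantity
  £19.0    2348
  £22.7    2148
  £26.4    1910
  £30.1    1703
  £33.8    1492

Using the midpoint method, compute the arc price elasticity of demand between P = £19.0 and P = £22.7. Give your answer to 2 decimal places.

At P = 19.0, Q = 2348; at P = 22.7, Q = 2148.
ΔQ = -200, ΔP = 3.7. Midpoints: P̄ = 20.85, Q̄ = 2248.0.
ε = (ΔQ/ΔP)(P̄/Q̄) = (-200/3.7)(20.85/2248.0).

-0.50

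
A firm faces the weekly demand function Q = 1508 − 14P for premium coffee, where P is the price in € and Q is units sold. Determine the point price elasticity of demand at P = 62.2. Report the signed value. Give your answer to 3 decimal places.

At P = 62.2, Q = 637.200.
dQ/dP = −14.
ε = (dQ/dP)(P/Q) = (-14)(62.2/637.200).
|ε| > 1, so demand is elastic at this price.

-1.367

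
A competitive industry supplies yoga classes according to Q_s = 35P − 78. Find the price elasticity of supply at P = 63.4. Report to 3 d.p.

1.036

At P = 63.4, Q_s = 2141.
dQ_s/dP = 35.
ε_s = (dQ_s/dP)(P/Q_s) = (35)(63.4/2141).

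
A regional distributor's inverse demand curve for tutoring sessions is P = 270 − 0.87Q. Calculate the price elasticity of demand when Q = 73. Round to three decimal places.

At Q = 73, P = 270 − 0.87(73) = 206.49.
dP/dQ = −0.87, so dQ/dP = 1/(−0.87) = -1.149.
ε = (dQ/dP)(P/Q) = (-1.149)(206.49/73).

-3.251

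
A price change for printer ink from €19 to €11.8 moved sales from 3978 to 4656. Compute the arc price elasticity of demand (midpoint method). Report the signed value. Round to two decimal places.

-0.34

ΔQ = 4656 − 3978 = 678; ΔP = 11.8 − 19 = -7.2.
Midpoints: P̄ = 15.40, Q̄ = 4317.0.
ε = (ΔQ/ΔP)(P̄/Q̄) = (678/-7.2)(15.40/4317.0).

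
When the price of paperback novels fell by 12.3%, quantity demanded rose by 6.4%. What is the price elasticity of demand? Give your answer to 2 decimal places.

-0.52

ε = %ΔQ / %ΔP = (6.4)/(-12.3) = -0.520.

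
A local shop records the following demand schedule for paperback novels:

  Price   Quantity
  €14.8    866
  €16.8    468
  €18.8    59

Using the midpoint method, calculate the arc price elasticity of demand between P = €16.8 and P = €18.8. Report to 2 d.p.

-13.81

At P = 16.8, Q = 468; at P = 18.8, Q = 59.
ΔQ = -409, ΔP = 2.0. Midpoints: P̄ = 17.80, Q̄ = 263.5.
ε = (ΔQ/ΔP)(P̄/Q̄) = (-409/2.0)(17.80/263.5).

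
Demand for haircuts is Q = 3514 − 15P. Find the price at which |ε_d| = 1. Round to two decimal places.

117.13

For linear demand Q = a − bP, ε = −bP/(a − bP). |ε| = 1 when bP = a − bP, i.e. P = a/(2b).
P = 3514/(2·15) = 3514/30 = 117.1333.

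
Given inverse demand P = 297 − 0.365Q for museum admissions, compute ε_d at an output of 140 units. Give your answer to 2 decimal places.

-4.81

At Q = 140, P = 297 − 0.365(140) = 245.90.
dP/dQ = −0.365, so dQ/dP = 1/(−0.365) = -2.740.
ε = (dQ/dP)(P/Q) = (-2.740)(245.90/140).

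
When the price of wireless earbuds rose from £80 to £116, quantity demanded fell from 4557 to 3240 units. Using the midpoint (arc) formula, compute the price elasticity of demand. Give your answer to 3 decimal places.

ΔQ = 3240 − 4557 = -1317; ΔP = 116 − 80 = 36.
Midpoints: P̄ = 98.00, Q̄ = 3898.5.
ε = (ΔQ/ΔP)(P̄/Q̄) = (-1317/36)(98.00/3898.5).

-0.920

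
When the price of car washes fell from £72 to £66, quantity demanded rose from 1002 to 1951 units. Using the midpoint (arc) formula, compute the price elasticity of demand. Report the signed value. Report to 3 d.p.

-7.391

ΔQ = 1951 − 1002 = 949; ΔP = 66 − 72 = -6.
Midpoints: P̄ = 69.00, Q̄ = 1476.5.
ε = (ΔQ/ΔP)(P̄/Q̄) = (949/-6)(69.00/1476.5).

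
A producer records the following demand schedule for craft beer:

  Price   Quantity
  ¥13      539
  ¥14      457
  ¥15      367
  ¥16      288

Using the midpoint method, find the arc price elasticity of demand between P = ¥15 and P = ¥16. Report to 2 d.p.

At P = 15, Q = 367; at P = 16, Q = 288.
ΔQ = -79, ΔP = 1. Midpoints: P̄ = 15.50, Q̄ = 327.5.
ε = (ΔQ/ΔP)(P̄/Q̄) = (-79/1)(15.50/327.5).

-3.74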